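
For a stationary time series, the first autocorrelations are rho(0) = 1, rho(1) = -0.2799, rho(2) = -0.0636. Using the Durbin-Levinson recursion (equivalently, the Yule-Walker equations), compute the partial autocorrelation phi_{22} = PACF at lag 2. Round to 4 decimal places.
\phi_{22} = -0.1540

The PACF at lag k is phi_{kk}, the last component of the solution
to the Yule-Walker system G_k phi = r_k where
  (G_k)_{ij} = rho(|i - j|), (r_k)_i = rho(i), i,j = 1..k.
Equivalently, Durbin-Levinson gives phi_{kk} iteratively:
  phi_{11} = rho(1)
  phi_{kk} = [rho(k) - sum_{j=1..k-1} phi_{k-1,j} rho(k-j)]
            / [1 - sum_{j=1..k-1} phi_{k-1,j} rho(j)],
  phi_{k,j} = phi_{k-1,j} - phi_{kk} phi_{k-1,k-j},  j = 1..k-1.
Step k = 1:
  phi_11 = rho(1) = -0.2799.
Step k = 2:
  phi_22 = [rho(2) - phi_11 rho(1)] / [1 - phi_11 rho(1)] = [-0.0636 - (-0.2799)(-0.2799)] / [1 - (-0.2799)(-0.2799)]
         = -0.14194401 / 0.92165599 = -0.154.
Therefore phi_{22} = -0.1540.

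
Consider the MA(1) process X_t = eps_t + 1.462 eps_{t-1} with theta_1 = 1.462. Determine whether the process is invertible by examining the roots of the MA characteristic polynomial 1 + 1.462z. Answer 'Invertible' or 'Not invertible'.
\text{Not invertible}

The MA(q) characteristic polynomial is P(z) = 1 + 1.462z.
Invertibility requires all roots to lie outside the unit circle, i.e. |z| > 1 for every root.
This is linear in z: 1 + (1.462) z = 0  =>  z = -1/(1.462) = -0.683995,  |z| = 0.683995.
Moduli of all roots: 0.6840.
All moduli strictly greater than 1? No.
Verdict: Not invertible.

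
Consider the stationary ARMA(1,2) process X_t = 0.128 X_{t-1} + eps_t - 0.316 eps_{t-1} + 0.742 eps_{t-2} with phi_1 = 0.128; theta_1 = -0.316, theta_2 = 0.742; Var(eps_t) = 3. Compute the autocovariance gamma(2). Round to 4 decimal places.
\gamma(2) = 2.1277

Multiply the model equation by X_{t-k} and take expectations. With theta_0 = psi_0 = 1 and psi_j the MA(infinity) weights, this gives
  gamma(k) - sum_i phi_i gamma(k-i) = c_k,
  c_k = sigma^2 * sum_{j=k..q} theta_j psi_{j-k}   (c_k = 0 for k > q),
using gamma(-m) = gamma(m).
psi-weights needed (psi_j = theta_j + sum_i phi_i psi_{j-i}):
  psi_1 = theta_1 + phi_1 = -0.316 + (0.128) = -0.188
  psi_2 = theta_2 + phi_1 psi_1 = 0.742 + (0.128)(-0.188) = 0.717936
Right-hand sides:
  c_0 = sigma^2 (1 + theta_1 psi_1 + theta_2 psi_2) = 3 * (1 + (-0.316)(-0.188) + (0.742)(0.717936)) = 3 * 1.592117 = 4.77635
  c_1 = sigma^2 (theta_1 + theta_2 psi_1) = 3 * (-0.316 + (0.742)(-0.188)) = -1.366488
  c_2 = sigma^2 theta_2 = 3 * (0.742) = 2.226
Equations for k = 0 and k = 1 (AR order 1):
  gamma(0) = phi_1 gamma(1) + c_0
  gamma(1) = phi_1 gamma(0) + c_1
Substituting the second into the first: gamma(0) (1 - phi_1^2) = c_0 + phi_1 c_1, so
  gamma(0) = (c_0 + phi_1 c_1) / (1 - phi_1^2) = (4.77635 + (0.128)(-1.366488)) / (1 - (0.128)^2) = 4.601439 / 0.983616 = 4.678085.
  gamma(1) = phi_1 gamma(0) + c_1 = (0.128)(4.678085) + (-1.366488) = -0.767693.
For k = 2: gamma(2) = phi_1 gamma(1) + c_2
  = (0.128)(-0.767693) + (2.226) = 2.127735.
Therefore gamma(2) = 2.1277 (to 4 decimal places).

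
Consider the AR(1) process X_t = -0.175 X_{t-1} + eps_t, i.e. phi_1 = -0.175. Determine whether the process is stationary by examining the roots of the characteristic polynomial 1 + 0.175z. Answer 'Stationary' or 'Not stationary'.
\text{Stationary}

The AR(p) characteristic polynomial is P(z) = 1 + 0.175z.
Stationarity requires all roots to lie outside the unit circle, i.e. |z| > 1 for every root.
This is linear in z: 1 + (0.175) z = 0  =>  z = -1/(0.175) = -5.714286,  |z| = 5.714286.
Moduli of all roots: 5.7143.
All moduli strictly greater than 1? Yes.
Verdict: Stationary.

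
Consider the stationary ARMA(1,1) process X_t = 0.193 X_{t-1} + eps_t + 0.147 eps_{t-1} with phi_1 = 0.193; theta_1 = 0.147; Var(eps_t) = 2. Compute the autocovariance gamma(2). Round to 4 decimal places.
\gamma(2) = 0.1402

Multiply the model equation by X_{t-k} and take expectations. With theta_0 = psi_0 = 1 and psi_j the MA(infinity) weights, this gives
  gamma(k) - sum_i phi_i gamma(k-i) = c_k,
  c_k = sigma^2 * sum_{j=k..q} theta_j psi_{j-k}   (c_k = 0 for k > q),
using gamma(-m) = gamma(m).
psi-weights needed (psi_j = theta_j + sum_i phi_i psi_{j-i}):
  psi_1 = theta_1 + phi_1 = 0.147 + (0.193) = 0.34
Right-hand sides:
  c_0 = sigma^2 (1 + theta_1 psi_1) = 2 * (1 + (0.147)(0.34)) = 2 * 1.04998 = 2.09996
  c_1 = sigma^2 theta_1 = 2 * (0.147) = 0.294
  c_2 = 0
Equations for k = 0 and k = 1 (AR order 1):
  gamma(0) = phi_1 gamma(1) + c_0
  gamma(1) = phi_1 gamma(0) + c_1
Substituting the second into the first: gamma(0) (1 - phi_1^2) = c_0 + phi_1 c_1, so
  gamma(0) = (c_0 + phi_1 c_1) / (1 - phi_1^2) = (2.09996 + (0.193)(0.294)) / (1 - (0.193)^2) = 2.156702 / 0.962751 = 2.240145.
  gamma(1) = phi_1 gamma(0) + c_1 = (0.193)(2.240145) + (0.294) = 0.726348.
For k = 2 (> q): gamma(2) = phi_1 gamma(1) = (0.193)(0.726348) = 0.140185.
Therefore gamma(2) = 0.1402 (to 4 decimal places).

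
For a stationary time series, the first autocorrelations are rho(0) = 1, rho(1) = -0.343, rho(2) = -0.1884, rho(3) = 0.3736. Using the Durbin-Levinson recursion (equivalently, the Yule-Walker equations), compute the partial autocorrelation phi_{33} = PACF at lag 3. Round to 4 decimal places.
\phi_{33} = 0.2159

The PACF at lag k is phi_{kk}, the last component of the solution
to the Yule-Walker system G_k phi = r_k where
  (G_k)_{ij} = rho(|i - j|), (r_k)_i = rho(i), i,j = 1..k.
Equivalently, Durbin-Levinson gives phi_{kk} iteratively:
  phi_{11} = rho(1)
  phi_{kk} = [rho(k) - sum_{j=1..k-1} phi_{k-1,j} rho(k-j)]
            / [1 - sum_{j=1..k-1} phi_{k-1,j} rho(j)],
  phi_{k,j} = phi_{k-1,j} - phi_{kk} phi_{k-1,k-j},  j = 1..k-1.
Step k = 1:
  phi_11 = rho(1) = -0.343.
Step k = 2:
  phi_22 = [rho(2) - phi_11 rho(1)] / [1 - phi_11 rho(1)] = [-0.1884 - (-0.343)(-0.343)] / [1 - (-0.343)(-0.343)]
         = -0.306049 / 0.882351 = -0.346856.
  Update: phi_21 = phi_11 - phi_22 phi_11 = -0.343 - (-0.346856)(-0.343) = -0.461972.
Step k = 3:
  phi_33 = [rho(3) - phi_21 rho(2) - phi_22 rho(1)] / [1 - phi_21 rho(1) - phi_22 rho(2)]
    numerator   = 0.3736 - (-0.461972)(-0.1884) - (-0.346856)(-0.343) = 0.16759282
    denominator = 1 - (-0.461972)(-0.343) - (-0.346856)(-0.1884) = 0.77619598
  phi_33 = 0.16759282 / 0.77619598 = 0.2159.
Therefore phi_{33} = 0.2159.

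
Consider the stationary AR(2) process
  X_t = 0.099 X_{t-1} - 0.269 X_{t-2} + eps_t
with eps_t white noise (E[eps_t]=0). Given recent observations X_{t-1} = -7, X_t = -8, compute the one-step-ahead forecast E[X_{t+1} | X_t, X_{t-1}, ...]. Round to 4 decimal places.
E[X_{t+1} \mid \mathcal F_t] = 1.0910

For an AR(p) model X_t = c + sum_i phi_i X_{t-i} + eps_t, the
one-step-ahead conditional mean is
  E[X_{t+1} | X_t, ...] = c + sum_i phi_i X_{t+1-i}.
Substitute known values:
  E[X_{t+1} | ...] = (0.099) * (-8) + (-0.269) * (-7)
                   = 1.0910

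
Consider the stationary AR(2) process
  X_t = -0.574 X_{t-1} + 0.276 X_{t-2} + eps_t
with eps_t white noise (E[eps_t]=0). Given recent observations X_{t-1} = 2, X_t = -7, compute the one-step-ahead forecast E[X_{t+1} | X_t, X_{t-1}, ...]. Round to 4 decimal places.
E[X_{t+1} \mid \mathcal F_t] = 4.5700

For an AR(p) model X_t = c + sum_i phi_i X_{t-i} + eps_t, the
one-step-ahead conditional mean is
  E[X_{t+1} | X_t, ...] = c + sum_i phi_i X_{t+1-i}.
Substitute known values:
  E[X_{t+1} | ...] = (-0.574) * (-7) + (0.276) * (2)
                   = 4.5700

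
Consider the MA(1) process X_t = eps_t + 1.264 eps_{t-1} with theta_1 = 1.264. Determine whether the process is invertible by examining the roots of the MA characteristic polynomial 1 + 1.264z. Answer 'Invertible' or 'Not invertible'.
\text{Not invertible}

The MA(q) characteristic polynomial is P(z) = 1 + 1.264z.
Invertibility requires all roots to lie outside the unit circle, i.e. |z| > 1 for every root.
This is linear in z: 1 + (1.264) z = 0  =>  z = -1/(1.264) = -0.791139,  |z| = 0.791139.
Moduli of all roots: 0.7911.
All moduli strictly greater than 1? No.
Verdict: Not invertible.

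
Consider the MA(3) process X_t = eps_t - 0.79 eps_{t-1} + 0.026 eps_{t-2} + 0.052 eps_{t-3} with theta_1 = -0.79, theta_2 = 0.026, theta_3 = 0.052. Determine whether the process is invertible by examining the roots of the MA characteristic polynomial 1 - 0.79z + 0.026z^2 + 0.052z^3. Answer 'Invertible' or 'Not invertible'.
\text{Invertible}

The MA(q) characteristic polynomial is P(z) = 1 - 0.79z + 0.026z^2 + 0.052z^3.
Invertibility requires all roots to lie outside the unit circle, i.e. |z| > 1 for every root.
Degree 3: look for a simple real root z0 first, then factor out (1 - z/z0) and solve the remaining quadratic.
Testing z0 = 2.5: P(2.5) = 1 + (-0.79)(2.5) + (0.026)(2.5)^2 + (0.052)(2.5)^3
  = 1 + (-1.975) + (0.1625) + (0.8125) = 0.  So z_0 = 2.5 is a root, |z_0| = 2.5.
Divide out the factor (1 - 0.4 z) = (1 - z/z0) (since 1/z0 = 0.4):
  P(z) = (1 - 0.4 z)(1 + (-0.39) z + (-0.13) z^2)
  [check: z-coef -0.39 - (0.4) = -0.79; z^2-coef -0.13 - (0.4)(-0.39) = 0.026; z^3-coef -(0.4)(-0.13) = 0.052.]
Remaining roots from the quadratic factor 1 + (-0.39) z + (-0.13) z^2:
  Set 1 + (-0.39) z + (-0.13) z^2 = 0, i.e. a z^2 + b z + c = 0 with a = -0.13, b = -0.39, c = 1.
  Discriminant D = b^2 - 4ac = (-0.39)^2 - 4*(-0.13)*1 = 0.1521 - (-0.52) = 0.6721.
  D >= 0, so the roots are real: z = (-b +/- sqrt(D)) / (2a) = (0.39 +/- 0.819817) / (-0.26).
    z_1 = (0.39 + 0.819817) / (-0.26) = -4.6531,   |z_1| = 4.6531.
    z_2 = (0.39 - 0.819817) / (-0.26) = 1.6531,   |z_2| = 1.6531.
Moduli of all roots: 2.5000, 4.6531, 1.6531.
All moduli strictly greater than 1? Yes.
Verdict: Invertible.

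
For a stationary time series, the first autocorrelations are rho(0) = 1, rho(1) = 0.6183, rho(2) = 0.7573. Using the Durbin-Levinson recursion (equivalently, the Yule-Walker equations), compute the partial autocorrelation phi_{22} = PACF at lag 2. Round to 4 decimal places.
\phi_{22} = 0.6071

The PACF at lag k is phi_{kk}, the last component of the solution
to the Yule-Walker system G_k phi = r_k where
  (G_k)_{ij} = rho(|i - j|), (r_k)_i = rho(i), i,j = 1..k.
Equivalently, Durbin-Levinson gives phi_{kk} iteratively:
  phi_{11} = rho(1)
  phi_{kk} = [rho(k) - sum_{j=1..k-1} phi_{k-1,j} rho(k-j)]
            / [1 - sum_{j=1..k-1} phi_{k-1,j} rho(j)],
  phi_{k,j} = phi_{k-1,j} - phi_{kk} phi_{k-1,k-j},  j = 1..k-1.
Step k = 1:
  phi_11 = rho(1) = 0.6183.
Step k = 2:
  phi_22 = [rho(2) - phi_11 rho(1)] / [1 - phi_11 rho(1)] = [0.7573 - (0.6183)(0.6183)] / [1 - (0.6183)(0.6183)]
         = 0.37500511 / 0.61770511 = 0.6071.
Therefore phi_{22} = 0.6071.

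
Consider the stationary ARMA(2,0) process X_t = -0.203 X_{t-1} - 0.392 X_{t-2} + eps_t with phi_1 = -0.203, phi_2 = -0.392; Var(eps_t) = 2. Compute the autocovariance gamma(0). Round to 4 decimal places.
\gamma(0) = 2.4145

Multiply the model equation by X_{t-k} and take expectations. With theta_0 = psi_0 = 1 and psi_j the MA(infinity) weights, this gives
  gamma(k) - sum_i phi_i gamma(k-i) = c_k,
  c_k = sigma^2 * sum_{j=k..q} theta_j psi_{j-k}   (c_k = 0 for k > q),
using gamma(-m) = gamma(m).
Pure AR (q = 0): c_0 = sigma^2 = 2, c_k = 0 for k >= 1.
Equations for k = 0, 1, 2 (AR order 2, c_2 = 0):
  (E0) gamma(0) = phi_1 gamma(1) + phi_2 gamma(2) + c_0
  (E1) gamma(1) = phi_1 gamma(0) + phi_2 gamma(1) + c_1
  (E2) gamma(2) = phi_1 gamma(1) + phi_2 gamma(0)
From (E1): gamma(1) = A gamma(0) + B with
  A = phi_1 / (1 - phi_2) = -0.203 / 1.392 = -0.145833,   B = c_1 / (1 - phi_2) = 0 / 1.392 = 0.
Insert (E2) into (E0): gamma(0) (1 - phi_2^2) = phi_1 (1 + phi_2) gamma(1) + c_0.
  phi_1 (1 + phi_2) = (-0.203)(0.608) = -0.123424,   1 - phi_2^2 = 0.846336.
Replace gamma(1) by A gamma(0) + B and collect gamma(0):
  gamma(0) [0.846336 - (-0.123424)(-0.145833)] = c_0 = 2
  gamma(0) * 0.828337 = 2
  gamma(0) = 2 / 0.828337 = 2.414477.
Therefore gamma(0) = 2.4145 (to 4 decimal places).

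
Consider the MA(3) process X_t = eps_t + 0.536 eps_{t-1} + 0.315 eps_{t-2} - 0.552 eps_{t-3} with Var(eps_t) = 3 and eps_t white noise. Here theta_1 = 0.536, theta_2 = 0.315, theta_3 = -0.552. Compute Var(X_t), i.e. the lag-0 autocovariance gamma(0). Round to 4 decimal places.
\gamma(0) = 5.0737

For an MA(q) process X_t = eps_t + sum_i theta_i eps_{t-i} with
Var(eps_t) = sigma^2, the variance is
  gamma(0) = sigma^2 * (1 + sum_i theta_i^2).
  sum_i theta_i^2 = (0.536)^2 + (0.315)^2 + (-0.552)^2 = 0.287296 + 0.099225 + 0.304704 = 0.691225.
  gamma(0) = 3 * (1 + 0.691225) = 3 * 1.691225 = 5.073675, which rounds to 5.0737.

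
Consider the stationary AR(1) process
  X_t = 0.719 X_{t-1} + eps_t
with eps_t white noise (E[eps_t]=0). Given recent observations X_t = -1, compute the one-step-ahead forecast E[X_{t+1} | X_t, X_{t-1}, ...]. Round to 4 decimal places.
E[X_{t+1} \mid \mathcal F_t] = -0.7190

For an AR(p) model X_t = c + sum_i phi_i X_{t-i} + eps_t, the
one-step-ahead conditional mean is
  E[X_{t+1} | X_t, ...] = c + sum_i phi_i X_{t+1-i}.
Substitute known values:
  E[X_{t+1} | ...] = (0.719) * (-1)
                   = -0.7190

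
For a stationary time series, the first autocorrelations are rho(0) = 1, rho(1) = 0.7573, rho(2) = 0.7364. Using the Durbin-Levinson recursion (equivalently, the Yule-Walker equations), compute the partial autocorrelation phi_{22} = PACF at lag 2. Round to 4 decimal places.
\phi_{22} = 0.3819

The PACF at lag k is phi_{kk}, the last component of the solution
to the Yule-Walker system G_k phi = r_k where
  (G_k)_{ij} = rho(|i - j|), (r_k)_i = rho(i), i,j = 1..k.
Equivalently, Durbin-Levinson gives phi_{kk} iteratively:
  phi_{11} = rho(1)
  phi_{kk} = [rho(k) - sum_{j=1..k-1} phi_{k-1,j} rho(k-j)]
            / [1 - sum_{j=1..k-1} phi_{k-1,j} rho(j)],
  phi_{k,j} = phi_{k-1,j} - phi_{kk} phi_{k-1,k-j},  j = 1..k-1.
Step k = 1:
  phi_11 = rho(1) = 0.7573.
Step k = 2:
  phi_22 = [rho(2) - phi_11 rho(1)] / [1 - phi_11 rho(1)] = [0.7364 - (0.7573)(0.7573)] / [1 - (0.7573)(0.7573)]
         = 0.16289671 / 0.42649671 = 0.3819.
Therefore phi_{22} = 0.3819.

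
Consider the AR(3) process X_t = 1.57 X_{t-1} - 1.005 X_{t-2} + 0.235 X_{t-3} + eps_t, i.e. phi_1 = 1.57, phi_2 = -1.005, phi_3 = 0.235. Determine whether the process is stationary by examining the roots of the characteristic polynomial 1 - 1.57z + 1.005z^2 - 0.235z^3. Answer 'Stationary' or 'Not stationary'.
\text{Stationary}

The AR(p) characteristic polynomial is P(z) = 1 - 1.57z + 1.005z^2 - 0.235z^3.
Stationarity requires all roots to lie outside the unit circle, i.e. |z| > 1 for every root.
Degree 3: look for a simple real root z0 first, then factor out (1 - z/z0) and solve the remaining quadratic.
Testing z0 = 2: P(2) = 1 + (-1.57)(2) + (1.005)(2)^2 + (-0.235)(2)^3
  = 1 + (-3.14) + (4.02) + (-1.88) = 0.  So z_0 = 2 is a root, |z_0| = 2.
Divide out the factor (1 - 0.5 z) = (1 - z/z0) (since 1/z0 = 0.5):
  P(z) = (1 - 0.5 z)(1 + (-1.07) z + (0.47) z^2)
  [check: z-coef -1.07 - (0.5) = -1.57; z^2-coef 0.47 - (0.5)(-1.07) = 1.005; z^3-coef -(0.5)(0.47) = -0.235.]
Remaining roots from the quadratic factor 1 + (-1.07) z + (0.47) z^2:
  Set 1 + (-1.07) z + (0.47) z^2 = 0, i.e. a z^2 + b z + c = 0 with a = 0.47, b = -1.07, c = 1.
  Discriminant D = b^2 - 4ac = (-1.07)^2 - 4*(0.47)*1 = 1.1449 - (1.88) = -0.7351.
  D < 0, so the roots are the complex-conjugate pair z = (-b +/- i sqrt(-D)) / (2a) = 1.1383 +/- 0.9121i.
  For a conjugate pair |z|^2 = z * conj(z) = (product of roots) = c/a = 1/(0.47) = 2.12766, so |z| = sqrt(2.12766) = 1.4586 for both roots.
Moduli of all roots: 2.0000, 1.4586, 1.4586.
All moduli strictly greater than 1? Yes.
Verdict: Stationary.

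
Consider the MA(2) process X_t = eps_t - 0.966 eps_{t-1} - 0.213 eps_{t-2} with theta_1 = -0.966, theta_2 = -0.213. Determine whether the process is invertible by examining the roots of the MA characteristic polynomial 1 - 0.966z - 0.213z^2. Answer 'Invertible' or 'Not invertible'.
\text{Not invertible}

The MA(q) characteristic polynomial is P(z) = 1 - 0.966z - 0.213z^2.
Invertibility requires all roots to lie outside the unit circle, i.e. |z| > 1 for every root.
Set 1 + (-0.966) z + (-0.213) z^2 = 0, i.e. a z^2 + b z + c = 0 with a = -0.213, b = -0.966, c = 1.
Discriminant D = b^2 - 4ac = (-0.966)^2 - 4*(-0.213)*1 = 0.933156 - (-0.852) = 1.785156.
D >= 0, so the roots are real: z = (-b +/- sqrt(D)) / (2a) = (0.966 +/- 1.336097) / (-0.426).
  z_1 = (0.966 + 1.336097) / (-0.426) = -5.404,   |z_1| = 5.404.
  z_2 = (0.966 - 1.336097) / (-0.426) = 0.8688,   |z_2| = 0.8688.
Moduli of all roots: 5.4040, 0.8688.
All moduli strictly greater than 1? No.
Verdict: Not invertible.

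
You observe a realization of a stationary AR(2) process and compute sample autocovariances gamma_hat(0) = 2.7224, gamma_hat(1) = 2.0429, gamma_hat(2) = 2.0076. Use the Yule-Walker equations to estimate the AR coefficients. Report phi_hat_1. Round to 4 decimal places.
\hat\phi_{1} = 0.4510

The Yule-Walker equations for an AR(p) process read, in matrix form,
  Gamma_p phi = r_p,   with   (Gamma_p)_{ij} = gamma(|i - j|),
                       (r_p)_i = gamma(i),   i,j = 1..p.
Substitute the sample gammas (Toeplitz matrix and right-hand side of size 2):
  Gamma_p = [[2.7224, 2.0429], [2.0429, 2.7224]]
  r_p     = [2.0429, 2.0076]
Written out:
  2.7224 phi_1 + 2.0429 phi_2 = 2.0429
  2.0429 phi_1 + 2.7224 phi_2 = 2.0076
Solve by Cramer's rule:
  det = gamma(0)^2 - gamma(1)^2 = (2.7224)^2 - (2.0429)^2 = 7.41146176 - 4.17344041 = 3.23802135
  phi_hat_1 = [gamma(1) gamma(0) - gamma(1) gamma(2)] / det = [(2.0429)(2.7224) - (2.0429)(2.0076)] / 3.23802135 = 1.46026492 / 3.23802135 = 0.451
  phi_hat_2 = [gamma(0) gamma(2) - gamma(1)^2] / det = [(2.7224)(2.0076) - (2.0429)^2] / 3.23802135 = 1.29204983 / 3.23802135 = 0.399
So phi_hat = [0.4510, 0.3990].
Therefore phi_hat_1 = 0.4510.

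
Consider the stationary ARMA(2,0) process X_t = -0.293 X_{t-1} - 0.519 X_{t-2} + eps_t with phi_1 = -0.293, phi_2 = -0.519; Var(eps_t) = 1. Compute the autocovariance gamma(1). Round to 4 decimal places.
\gamma(1) = -0.2742

Multiply the model equation by X_{t-k} and take expectations. With theta_0 = psi_0 = 1 and psi_j the MA(infinity) weights, this gives
  gamma(k) - sum_i phi_i gamma(k-i) = c_k,
  c_k = sigma^2 * sum_{j=k..q} theta_j psi_{j-k}   (c_k = 0 for k > q),
using gamma(-m) = gamma(m).
Pure AR (q = 0): c_0 = sigma^2 = 1, c_k = 0 for k >= 1.
Equations for k = 0, 1, 2 (AR order 2, c_2 = 0):
  (E0) gamma(0) = phi_1 gamma(1) + phi_2 gamma(2) + c_0
  (E1) gamma(1) = phi_1 gamma(0) + phi_2 gamma(1) + c_1
  (E2) gamma(2) = phi_1 gamma(1) + phi_2 gamma(0)
From (E1): gamma(1) = A gamma(0) + B with
  A = phi_1 / (1 - phi_2) = -0.293 / 1.519 = -0.19289,   B = c_1 / (1 - phi_2) = 0 / 1.519 = 0.
Insert (E2) into (E0): gamma(0) (1 - phi_2^2) = phi_1 (1 + phi_2) gamma(1) + c_0.
  phi_1 (1 + phi_2) = (-0.293)(0.481) = -0.140933,   1 - phi_2^2 = 0.730639.
Replace gamma(1) by A gamma(0) + B and collect gamma(0):
  gamma(0) [0.730639 - (-0.140933)(-0.19289)] = c_0 = 1
  gamma(0) * 0.703454 = 1
  gamma(0) = 1 / 0.703454 = 1.421556.
  gamma(1) = A gamma(0) = (-0.19289)(1.421556) = -0.274204.
Therefore gamma(1) = -0.2742 (to 4 decimal places).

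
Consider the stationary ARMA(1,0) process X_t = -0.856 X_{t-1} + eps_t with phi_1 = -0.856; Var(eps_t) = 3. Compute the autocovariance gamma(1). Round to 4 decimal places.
\gamma(1) = -9.6085

Multiply the model equation by X_{t-k} and take expectations. With theta_0 = psi_0 = 1 and psi_j the MA(infinity) weights, this gives
  gamma(k) - sum_i phi_i gamma(k-i) = c_k,
  c_k = sigma^2 * sum_{j=k..q} theta_j psi_{j-k}   (c_k = 0 for k > q),
using gamma(-m) = gamma(m).
Pure AR (q = 0): c_0 = sigma^2 = 3, c_k = 0 for k >= 1.
Equations for k = 0 and k = 1 (AR order 1):
  gamma(0) = phi_1 gamma(1) + c_0
  gamma(1) = phi_1 gamma(0) + c_1
Substituting the second into the first: gamma(0) (1 - phi_1^2) = c_0 + phi_1 c_1, so
  gamma(0) = c_0 / (1 - phi_1^2) = 3 / (1 - (-0.856)^2) = 3 / 0.267264 = 11.224856.
  gamma(1) = phi_1 gamma(0) = (-0.856)(11.224856) = -9.608477.
Therefore gamma(1) = -9.6085 (to 4 decimal places).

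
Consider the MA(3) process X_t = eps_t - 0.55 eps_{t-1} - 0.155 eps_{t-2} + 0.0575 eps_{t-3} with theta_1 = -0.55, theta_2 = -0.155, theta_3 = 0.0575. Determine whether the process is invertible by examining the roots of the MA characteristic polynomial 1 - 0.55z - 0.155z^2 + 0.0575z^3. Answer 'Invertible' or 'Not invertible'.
\text{Invertible}

The MA(q) characteristic polynomial is P(z) = 1 - 0.55z - 0.155z^2 + 0.0575z^3.
Invertibility requires all roots to lie outside the unit circle, i.e. |z| > 1 for every root.
Degree 3: look for a simple real root z0 first, then factor out (1 - z/z0) and solve the remaining quadratic.
Testing z0 = 4: P(4) = 1 + (-0.55)(4) + (-0.155)(4)^2 + (0.0575)(4)^3
  = 1 + (-2.2) + (-2.48) + (3.68) = 0.  So z_0 = 4 is a root, |z_0| = 4.
Divide out the factor (1 - 0.25 z) = (1 - z/z0) (since 1/z0 = 0.25):
  P(z) = (1 - 0.25 z)(1 + (-0.3) z + (-0.23) z^2)
  [check: z-coef -0.3 - (0.25) = -0.55; z^2-coef -0.23 - (0.25)(-0.3) = -0.155; z^3-coef -(0.25)(-0.23) = 0.0575.]
Remaining roots from the quadratic factor 1 + (-0.3) z + (-0.23) z^2:
  Set 1 + (-0.3) z + (-0.23) z^2 = 0, i.e. a z^2 + b z + c = 0 with a = -0.23, b = -0.3, c = 1.
  Discriminant D = b^2 - 4ac = (-0.3)^2 - 4*(-0.23)*1 = 0.09 - (-0.92) = 1.01.
  D >= 0, so the roots are real: z = (-b +/- sqrt(D)) / (2a) = (0.3 +/- 1.004988) / (-0.46).
    z_1 = (0.3 + 1.004988) / (-0.46) = -2.8369,   |z_1| = 2.8369.
    z_2 = (0.3 - 1.004988) / (-0.46) = 1.5326,   |z_2| = 1.5326.
Moduli of all roots: 4.0000, 2.8369, 1.5326.
All moduli strictly greater than 1? Yes.
Verdict: Invertible.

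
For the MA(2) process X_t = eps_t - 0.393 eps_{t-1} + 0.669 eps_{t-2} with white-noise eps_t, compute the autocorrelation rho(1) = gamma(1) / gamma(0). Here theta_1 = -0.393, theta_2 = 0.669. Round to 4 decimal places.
\rho(1) = -0.4094

For an MA(q) process with theta_0 = 1, the autocovariance is
  gamma(k) = sigma^2 * sum_{i=0..q-k} theta_i * theta_{i+k},
and rho(k) = gamma(k) / gamma(0). Sigma^2 cancels.
  numerator   = (1)*(-0.393) + (-0.393)*(0.669) = -0.655917.
  denominator = (1)^2 + (-0.393)^2 + (0.669)^2 = 1.60201.
  rho(1) = -0.655917 / 1.60201 = -0.4094.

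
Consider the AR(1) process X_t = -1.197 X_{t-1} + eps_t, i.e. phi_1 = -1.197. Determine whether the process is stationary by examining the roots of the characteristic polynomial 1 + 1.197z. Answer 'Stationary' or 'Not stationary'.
\text{Not stationary}

The AR(p) characteristic polynomial is P(z) = 1 + 1.197z.
Stationarity requires all roots to lie outside the unit circle, i.e. |z| > 1 for every root.
This is linear in z: 1 + (1.197) z = 0  =>  z = -1/(1.197) = -0.835422,  |z| = 0.835422.
Moduli of all roots: 0.8354.
All moduli strictly greater than 1? No.
Verdict: Not stationary.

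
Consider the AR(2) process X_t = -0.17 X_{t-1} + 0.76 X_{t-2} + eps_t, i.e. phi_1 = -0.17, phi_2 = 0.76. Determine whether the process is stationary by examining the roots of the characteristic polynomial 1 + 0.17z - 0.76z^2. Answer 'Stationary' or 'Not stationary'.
\text{Stationary}

The AR(p) characteristic polynomial is P(z) = 1 + 0.17z - 0.76z^2.
Stationarity requires all roots to lie outside the unit circle, i.e. |z| > 1 for every root.
Set 1 + (0.17) z + (-0.76) z^2 = 0, i.e. a z^2 + b z + c = 0 with a = -0.76, b = 0.17, c = 1.
Discriminant D = b^2 - 4ac = (0.17)^2 - 4*(-0.76)*1 = 0.0289 - (-3.04) = 3.0689.
D >= 0, so the roots are real: z = (-b +/- sqrt(D)) / (2a) = (-0.17 +/- 1.751828) / (-1.52).
  z_1 = (-0.17 + 1.751828) / (-1.52) = -1.0407,   |z_1| = 1.0407.
  z_2 = (-0.17 - 1.751828) / (-1.52) = 1.2644,   |z_2| = 1.2644.
Moduli of all roots: 1.0407, 1.2644.
All moduli strictly greater than 1? Yes.
Verdict: Stationary.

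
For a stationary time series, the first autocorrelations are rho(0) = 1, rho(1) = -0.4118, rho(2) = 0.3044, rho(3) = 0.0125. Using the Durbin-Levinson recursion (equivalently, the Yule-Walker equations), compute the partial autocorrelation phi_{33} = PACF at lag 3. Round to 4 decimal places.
\phi_{33} = 0.2280

The PACF at lag k is phi_{kk}, the last component of the solution
to the Yule-Walker system G_k phi = r_k where
  (G_k)_{ij} = rho(|i - j|), (r_k)_i = rho(i), i,j = 1..k.
Equivalently, Durbin-Levinson gives phi_{kk} iteratively:
  phi_{11} = rho(1)
  phi_{kk} = [rho(k) - sum_{j=1..k-1} phi_{k-1,j} rho(k-j)]
            / [1 - sum_{j=1..k-1} phi_{k-1,j} rho(j)],
  phi_{k,j} = phi_{k-1,j} - phi_{kk} phi_{k-1,k-j},  j = 1..k-1.
Step k = 1:
  phi_11 = rho(1) = -0.4118.
Step k = 2:
  phi_22 = [rho(2) - phi_11 rho(1)] / [1 - phi_11 rho(1)] = [0.3044 - (-0.4118)(-0.4118)] / [1 - (-0.4118)(-0.4118)]
         = 0.13482076 / 0.83042076 = 0.162352.
  Update: phi_21 = phi_11 - phi_22 phi_11 = -0.4118 - (0.162352)(-0.4118) = -0.344943.
Step k = 3:
  phi_33 = [rho(3) - phi_21 rho(2) - phi_22 rho(1)] / [1 - phi_21 rho(1) - phi_22 rho(2)]
    numerator   = 0.0125 - (-0.344943)(0.3044) - (0.162352)(-0.4118) = 0.18435744
    denominator = 1 - (-0.344943)(-0.4118) - (0.162352)(0.3044) = 0.80853229
  phi_33 = 0.18435744 / 0.80853229 = 0.228.
Therefore phi_{33} = 0.2280.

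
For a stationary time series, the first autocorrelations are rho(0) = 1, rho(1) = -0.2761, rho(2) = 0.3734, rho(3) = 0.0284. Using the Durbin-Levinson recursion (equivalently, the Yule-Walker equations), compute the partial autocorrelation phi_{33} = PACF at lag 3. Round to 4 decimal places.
\phi_{33} = 0.2260

The PACF at lag k is phi_{kk}, the last component of the solution
to the Yule-Walker system G_k phi = r_k where
  (G_k)_{ij} = rho(|i - j|), (r_k)_i = rho(i), i,j = 1..k.
Equivalently, Durbin-Levinson gives phi_{kk} iteratively:
  phi_{11} = rho(1)
  phi_{kk} = [rho(k) - sum_{j=1..k-1} phi_{k-1,j} rho(k-j)]
            / [1 - sum_{j=1..k-1} phi_{k-1,j} rho(j)],
  phi_{k,j} = phi_{k-1,j} - phi_{kk} phi_{k-1,k-j},  j = 1..k-1.
Step k = 1:
  phi_11 = rho(1) = -0.2761.
Step k = 2:
  phi_22 = [rho(2) - phi_11 rho(1)] / [1 - phi_11 rho(1)] = [0.3734 - (-0.2761)(-0.2761)] / [1 - (-0.2761)(-0.2761)]
         = 0.29716879 / 0.92376879 = 0.321692.
  Update: phi_21 = phi_11 - phi_22 phi_11 = -0.2761 - (0.321692)(-0.2761) = -0.187281.
Step k = 3:
  phi_33 = [rho(3) - phi_21 rho(2) - phi_22 rho(1)] / [1 - phi_21 rho(1) - phi_22 rho(2)]
    numerator   = 0.0284 - (-0.187281)(0.3734) - (0.321692)(-0.2761) = 0.18714978
    denominator = 1 - (-0.187281)(-0.2761) - (0.321692)(0.3734) = 0.82817204
  phi_33 = 0.18714978 / 0.82817204 = 0.226.
Therefore phi_{33} = 0.2260.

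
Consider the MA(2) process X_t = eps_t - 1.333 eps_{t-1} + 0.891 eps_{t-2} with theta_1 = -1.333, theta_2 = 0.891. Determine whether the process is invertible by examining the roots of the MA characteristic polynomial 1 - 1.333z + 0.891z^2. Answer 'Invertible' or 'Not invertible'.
\text{Invertible}

The MA(q) characteristic polynomial is P(z) = 1 - 1.333z + 0.891z^2.
Invertibility requires all roots to lie outside the unit circle, i.e. |z| > 1 for every root.
Set 1 + (-1.333) z + (0.891) z^2 = 0, i.e. a z^2 + b z + c = 0 with a = 0.891, b = -1.333, c = 1.
Discriminant D = b^2 - 4ac = (-1.333)^2 - 4*(0.891)*1 = 1.776889 - (3.564) = -1.787111.
D < 0, so the roots are the complex-conjugate pair z = (-b +/- i sqrt(-D)) / (2a) = 0.748 +/- 0.7502i.
For a conjugate pair |z|^2 = z * conj(z) = (product of roots) = c/a = 1/(0.891) = 1.122334, so |z| = sqrt(1.122334) = 1.0594 for both roots.
Moduli of all roots: 1.0594, 1.0594.
All moduli strictly greater than 1? Yes.
Verdict: Invertible.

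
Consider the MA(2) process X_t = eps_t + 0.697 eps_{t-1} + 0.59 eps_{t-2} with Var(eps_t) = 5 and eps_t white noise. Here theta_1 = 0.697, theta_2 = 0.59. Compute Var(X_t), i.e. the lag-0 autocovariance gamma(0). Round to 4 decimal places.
\gamma(0) = 9.1695

For an MA(q) process X_t = eps_t + sum_i theta_i eps_{t-i} with
Var(eps_t) = sigma^2, the variance is
  gamma(0) = sigma^2 * (1 + sum_i theta_i^2).
  sum_i theta_i^2 = (0.697)^2 + (0.59)^2 = 0.485809 + 0.3481 = 0.833909.
  gamma(0) = 5 * (1 + 0.833909) = 5 * 1.833909 = 9.169545, which rounds to 9.1695.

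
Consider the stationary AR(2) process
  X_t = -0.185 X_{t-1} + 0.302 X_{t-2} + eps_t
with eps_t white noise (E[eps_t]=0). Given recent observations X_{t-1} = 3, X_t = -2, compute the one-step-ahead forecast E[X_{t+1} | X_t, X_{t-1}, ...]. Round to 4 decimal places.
E[X_{t+1} \mid \mathcal F_t] = 1.2760

For an AR(p) model X_t = c + sum_i phi_i X_{t-i} + eps_t, the
one-step-ahead conditional mean is
  E[X_{t+1} | X_t, ...] = c + sum_i phi_i X_{t+1-i}.
Substitute known values:
  E[X_{t+1} | ...] = (-0.185) * (-2) + (0.302) * (3)
                   = 1.2760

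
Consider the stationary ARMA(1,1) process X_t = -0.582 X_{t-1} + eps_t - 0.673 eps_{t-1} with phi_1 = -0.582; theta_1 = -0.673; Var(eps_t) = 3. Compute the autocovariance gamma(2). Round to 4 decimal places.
\gamma(2) = 4.6115

Multiply the model equation by X_{t-k} and take expectations. With theta_0 = psi_0 = 1 and psi_j the MA(infinity) weights, this gives
  gamma(k) - sum_i phi_i gamma(k-i) = c_k,
  c_k = sigma^2 * sum_{j=k..q} theta_j psi_{j-k}   (c_k = 0 for k > q),
using gamma(-m) = gamma(m).
psi-weights needed (psi_j = theta_j + sum_i phi_i psi_{j-i}):
  psi_1 = theta_1 + phi_1 = -0.673 + (-0.582) = -1.255
Right-hand sides:
  c_0 = sigma^2 (1 + theta_1 psi_1) = 3 * (1 + (-0.673)(-1.255)) = 3 * 1.844615 = 5.533845
  c_1 = sigma^2 theta_1 = 3 * (-0.673) = -2.019
  c_2 = 0
Equations for k = 0 and k = 1 (AR order 1):
  gamma(0) = phi_1 gamma(1) + c_0
  gamma(1) = phi_1 gamma(0) + c_1
Substituting the second into the first: gamma(0) (1 - phi_1^2) = c_0 + phi_1 c_1, so
  gamma(0) = (c_0 + phi_1 c_1) / (1 - phi_1^2) = (5.533845 + (-0.582)(-2.019)) / (1 - (-0.582)^2) = 6.708903 / 0.661276 = 10.14539.
  gamma(1) = phi_1 gamma(0) + c_1 = (-0.582)(10.14539) + (-2.019) = -7.923617.
For k = 2 (> q): gamma(2) = phi_1 gamma(1) = (-0.582)(-7.923617) = 4.611545.
Therefore gamma(2) = 4.6115 (to 4 decimal places).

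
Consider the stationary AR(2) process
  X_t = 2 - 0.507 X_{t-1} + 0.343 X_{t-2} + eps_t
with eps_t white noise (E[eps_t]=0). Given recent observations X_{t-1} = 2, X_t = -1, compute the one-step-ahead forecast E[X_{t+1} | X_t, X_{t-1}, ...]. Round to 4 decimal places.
E[X_{t+1} \mid \mathcal F_t] = 3.1930

For an AR(p) model X_t = c + sum_i phi_i X_{t-i} + eps_t, the
one-step-ahead conditional mean is
  E[X_{t+1} | X_t, ...] = c + sum_i phi_i X_{t+1-i}.
Substitute known values:
  E[X_{t+1} | ...] = 2 + (-0.507) * (-1) + (0.343) * (2)
                   = 3.1930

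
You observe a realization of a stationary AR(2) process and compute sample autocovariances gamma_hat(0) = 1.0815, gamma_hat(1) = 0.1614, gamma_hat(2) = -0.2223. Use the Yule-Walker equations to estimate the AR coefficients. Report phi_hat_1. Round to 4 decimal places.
\hat\phi_{1} = 0.1840

The Yule-Walker equations for an AR(p) process read, in matrix form,
  Gamma_p phi = r_p,   with   (Gamma_p)_{ij} = gamma(|i - j|),
                       (r_p)_i = gamma(i),   i,j = 1..p.
Substitute the sample gammas (Toeplitz matrix and right-hand side of size 2):
  Gamma_p = [[1.0815, 0.1614], [0.1614, 1.0815]]
  r_p     = [0.1614, -0.2223]
Written out:
  1.0815 phi_1 + 0.1614 phi_2 = 0.1614
  0.1614 phi_1 + 1.0815 phi_2 = -0.2223
Solve by Cramer's rule:
  det = gamma(0)^2 - gamma(1)^2 = (1.0815)^2 - (0.1614)^2 = 1.16964225 - 0.02604996 = 1.14359229
  phi_hat_1 = [gamma(1) gamma(0) - gamma(1) gamma(2)] / det = [(0.1614)(1.0815) - (0.1614)(-0.2223)] / 1.14359229 = 0.21043332 / 1.14359229 = 0.184
  phi_hat_2 = [gamma(0) gamma(2) - gamma(1)^2] / det = [(1.0815)(-0.2223) - (0.1614)^2] / 1.14359229 = -0.26646741 / 1.14359229 = -0.233
So phi_hat = [0.1840, -0.2330].
Therefore phi_hat_1 = 0.1840.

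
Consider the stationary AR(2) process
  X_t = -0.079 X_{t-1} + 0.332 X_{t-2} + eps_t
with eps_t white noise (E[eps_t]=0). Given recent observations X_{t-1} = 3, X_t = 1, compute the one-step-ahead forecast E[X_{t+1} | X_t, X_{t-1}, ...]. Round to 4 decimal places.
E[X_{t+1} \mid \mathcal F_t] = 0.9170

For an AR(p) model X_t = c + sum_i phi_i X_{t-i} + eps_t, the
one-step-ahead conditional mean is
  E[X_{t+1} | X_t, ...] = c + sum_i phi_i X_{t+1-i}.
Substitute known values:
  E[X_{t+1} | ...] = (-0.079) * (1) + (0.332) * (3)
                   = 0.9170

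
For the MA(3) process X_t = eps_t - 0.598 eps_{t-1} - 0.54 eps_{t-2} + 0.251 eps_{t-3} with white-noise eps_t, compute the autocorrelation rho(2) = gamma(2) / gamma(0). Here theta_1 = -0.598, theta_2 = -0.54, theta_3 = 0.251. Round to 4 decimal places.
\rho(2) = -0.4030

For an MA(q) process with theta_0 = 1, the autocovariance is
  gamma(k) = sigma^2 * sum_{i=0..q-k} theta_i * theta_{i+k},
and rho(k) = gamma(k) / gamma(0). Sigma^2 cancels.
  numerator   = (1)*(-0.54) + (-0.598)*(0.251) = -0.690098.
  denominator = (1)^2 + (-0.598)^2 + (-0.54)^2 + (0.251)^2 = 1.712205.
  rho(2) = -0.690098 / 1.712205 = -0.4030.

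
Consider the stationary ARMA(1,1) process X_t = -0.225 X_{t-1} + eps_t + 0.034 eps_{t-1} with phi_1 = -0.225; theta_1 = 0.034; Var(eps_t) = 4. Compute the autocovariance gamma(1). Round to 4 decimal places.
\gamma(1) = -0.7986

Multiply the model equation by X_{t-k} and take expectations. With theta_0 = psi_0 = 1 and psi_j the MA(infinity) weights, this gives
  gamma(k) - sum_i phi_i gamma(k-i) = c_k,
  c_k = sigma^2 * sum_{j=k..q} theta_j psi_{j-k}   (c_k = 0 for k > q),
using gamma(-m) = gamma(m).
psi-weights needed (psi_j = theta_j + sum_i phi_i psi_{j-i}):
  psi_1 = theta_1 + phi_1 = 0.034 + (-0.225) = -0.191
Right-hand sides:
  c_0 = sigma^2 (1 + theta_1 psi_1) = 4 * (1 + (0.034)(-0.191)) = 4 * 0.993506 = 3.974024
  c_1 = sigma^2 theta_1 = 4 * (0.034) = 0.136
  c_2 = 0
Equations for k = 0 and k = 1 (AR order 1):
  gamma(0) = phi_1 gamma(1) + c_0
  gamma(1) = phi_1 gamma(0) + c_1
Substituting the second into the first: gamma(0) (1 - phi_1^2) = c_0 + phi_1 c_1, so
  gamma(0) = (c_0 + phi_1 c_1) / (1 - phi_1^2) = (3.974024 + (-0.225)(0.136)) / (1 - (-0.225)^2) = 3.943424 / 0.949375 = 4.153705.
  gamma(1) = phi_1 gamma(0) + c_1 = (-0.225)(4.153705) + (0.136) = -0.798584.
Therefore gamma(1) = -0.7986 (to 4 decimal places).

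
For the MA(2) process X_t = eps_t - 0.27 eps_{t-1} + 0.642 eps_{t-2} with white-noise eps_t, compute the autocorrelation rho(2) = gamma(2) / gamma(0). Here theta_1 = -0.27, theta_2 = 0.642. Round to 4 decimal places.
\rho(2) = 0.4323

For an MA(q) process with theta_0 = 1, the autocovariance is
  gamma(k) = sigma^2 * sum_{i=0..q-k} theta_i * theta_{i+k},
and rho(k) = gamma(k) / gamma(0). Sigma^2 cancels.
  numerator   = (1)*(0.642) = 0.642.
  denominator = (1)^2 + (-0.27)^2 + (0.642)^2 = 1.485064.
  rho(2) = 0.642 / 1.485064 = 0.4323.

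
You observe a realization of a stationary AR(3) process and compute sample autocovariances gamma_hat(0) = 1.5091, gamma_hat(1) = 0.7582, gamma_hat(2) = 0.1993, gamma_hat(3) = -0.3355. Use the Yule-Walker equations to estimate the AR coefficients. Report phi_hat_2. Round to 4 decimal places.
\hat\phi_{2} = 0.0140

The Yule-Walker equations for an AR(p) process read, in matrix form,
  Gamma_p phi = r_p,   with   (Gamma_p)_{ij} = gamma(|i - j|),
                       (r_p)_i = gamma(i),   i,j = 1..p.
Substitute the sample gammas (Toeplitz matrix and right-hand side of size 3):
  Gamma_p = [[1.5091, 0.7582, 0.1993], [0.7582, 1.5091, 0.7582], [0.1993, 0.7582, 1.5091]]
  r_p     = [0.7582, 0.1993, -0.3355]
Written out (R1..R3):
  (R1) 1.5091 phi_1 + 0.7582 phi_2 + 0.1993 phi_3 = 0.7582
  (R2) 0.7582 phi_1 + 1.5091 phi_2 + 0.7582 phi_3 = 0.1993
  (R3) 0.1993 phi_1 + 0.7582 phi_2 + 1.5091 phi_3 = -0.3355
Gaussian elimination:
  R2 <- R2 - (0.7582/1.5091) R1 = R2 - (0.502419) R1:  1.128166 phi_2 + 0.658068 phi_3 = -0.181634
  R3 <- R3 - (0.1993/1.5091) R1 = R3 - (0.132065) R1:  0.658068 phi_2 + 1.482779 phi_3 = -0.435632
  R3 <- R3 - (0.658068/1.128166) R2 = R3 - (0.583308) R2:  1.098923 phi_3 = -0.329684
Back-substitution:
  phi_hat_3 = -0.329684 / 1.098923 = -0.300006
  phi_hat_2 = (-0.181634 - (0.658068)(-0.300006)) / 1.128166 = 0.013997
  phi_hat_1 = (0.7582 - (0.7582)(0.013997) - (0.1993)(-0.300006)) / 1.5091 = 0.535007
So phi_hat = [0.5350, 0.0140, -0.3000].
Therefore phi_hat_2 = 0.0140.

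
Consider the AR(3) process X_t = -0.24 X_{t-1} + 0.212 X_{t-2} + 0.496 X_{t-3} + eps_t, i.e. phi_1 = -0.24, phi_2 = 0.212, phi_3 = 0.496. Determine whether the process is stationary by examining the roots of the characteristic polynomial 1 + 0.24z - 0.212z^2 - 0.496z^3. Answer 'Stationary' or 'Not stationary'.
\text{Stationary}

The AR(p) characteristic polynomial is P(z) = 1 + 0.24z - 0.212z^2 - 0.496z^3.
Stationarity requires all roots to lie outside the unit circle, i.e. |z| > 1 for every root.
Degree 3: look for a simple real root z0 first, then factor out (1 - z/z0) and solve the remaining quadratic.
Testing z0 = 1.25: P(1.25) = 1 + (0.24)(1.25) + (-0.212)(1.25)^2 + (-0.496)(1.25)^3
  = 1 + (0.3) + (-0.33125) + (-0.96875) = 0.  So z_0 = 1.25 is a root, |z_0| = 1.25.
Divide out the factor (1 - 0.8 z) = (1 - z/z0) (since 1/z0 = 0.8):
  P(z) = (1 - 0.8 z)(1 + (1.04) z + (0.62) z^2)
  [check: z-coef 1.04 - (0.8) = 0.24; z^2-coef 0.62 - (0.8)(1.04) = -0.212; z^3-coef -(0.8)(0.62) = -0.496.]
Remaining roots from the quadratic factor 1 + (1.04) z + (0.62) z^2:
  Set 1 + (1.04) z + (0.62) z^2 = 0, i.e. a z^2 + b z + c = 0 with a = 0.62, b = 1.04, c = 1.
  Discriminant D = b^2 - 4ac = (1.04)^2 - 4*(0.62)*1 = 1.0816 - (2.48) = -1.3984.
  D < 0, so the roots are the complex-conjugate pair z = (-b +/- i sqrt(-D)) / (2a) = -0.8387 +/- 0.9537i.
  For a conjugate pair |z|^2 = z * conj(z) = (product of roots) = c/a = 1/(0.62) = 1.612903, so |z| = sqrt(1.612903) = 1.27 for both roots.
Moduli of all roots: 1.2500, 1.2700, 1.2700.
All moduli strictly greater than 1? Yes.
Verdict: Stationary.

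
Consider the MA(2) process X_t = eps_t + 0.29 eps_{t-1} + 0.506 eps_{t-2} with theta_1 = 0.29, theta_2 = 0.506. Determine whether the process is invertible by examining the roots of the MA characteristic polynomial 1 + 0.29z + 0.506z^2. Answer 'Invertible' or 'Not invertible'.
\text{Invertible}

The MA(q) characteristic polynomial is P(z) = 1 + 0.29z + 0.506z^2.
Invertibility requires all roots to lie outside the unit circle, i.e. |z| > 1 for every root.
Set 1 + (0.29) z + (0.506) z^2 = 0, i.e. a z^2 + b z + c = 0 with a = 0.506, b = 0.29, c = 1.
Discriminant D = b^2 - 4ac = (0.29)^2 - 4*(0.506)*1 = 0.0841 - (2.024) = -1.9399.
D < 0, so the roots are the complex-conjugate pair z = (-b +/- i sqrt(-D)) / (2a) = -0.2866 +/- 1.3763i.
For a conjugate pair |z|^2 = z * conj(z) = (product of roots) = c/a = 1/(0.506) = 1.976285, so |z| = sqrt(1.976285) = 1.4058 for both roots.
Moduli of all roots: 1.4058, 1.4058.
All moduli strictly greater than 1? Yes.
Verdict: Invertible.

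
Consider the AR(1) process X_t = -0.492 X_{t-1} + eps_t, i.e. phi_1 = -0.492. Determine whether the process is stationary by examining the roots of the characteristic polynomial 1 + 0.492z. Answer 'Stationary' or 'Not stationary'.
\text{Stationary}

The AR(p) characteristic polynomial is P(z) = 1 + 0.492z.
Stationarity requires all roots to lie outside the unit circle, i.e. |z| > 1 for every root.
This is linear in z: 1 + (0.492) z = 0  =>  z = -1/(0.492) = -2.03252,  |z| = 2.03252.
Moduli of all roots: 2.0325.
All moduli strictly greater than 1? Yes.
Verdict: Stationary.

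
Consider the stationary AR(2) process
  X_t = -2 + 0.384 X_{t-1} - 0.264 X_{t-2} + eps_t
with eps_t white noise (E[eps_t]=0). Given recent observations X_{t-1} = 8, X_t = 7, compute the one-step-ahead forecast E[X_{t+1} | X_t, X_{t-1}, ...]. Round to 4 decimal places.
E[X_{t+1} \mid \mathcal F_t] = -1.4240

For an AR(p) model X_t = c + sum_i phi_i X_{t-i} + eps_t, the
one-step-ahead conditional mean is
  E[X_{t+1} | X_t, ...] = c + sum_i phi_i X_{t+1-i}.
Substitute known values:
  E[X_{t+1} | ...] = -2 + (0.384) * (7) + (-0.264) * (8)
                   = -1.4240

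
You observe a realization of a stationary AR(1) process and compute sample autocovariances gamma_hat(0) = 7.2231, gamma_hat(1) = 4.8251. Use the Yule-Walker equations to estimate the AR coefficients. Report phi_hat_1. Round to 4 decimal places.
\hat\phi_{1} = 0.6680

The Yule-Walker equations for an AR(p) process read, in matrix form,
  Gamma_p phi = r_p,   with   (Gamma_p)_{ij} = gamma(|i - j|),
                       (r_p)_i = gamma(i),   i,j = 1..p.
Substitute the sample gammas (Toeplitz matrix and right-hand side of size 1):
  Gamma_p = [[7.2231]]
  r_p     = [4.8251]
With p = 1 this is the single equation gamma(0) phi_1 = gamma(1):
  phi_hat_1 = gamma(1) / gamma(0) = 4.8251 / 7.2231 = 0.6680.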